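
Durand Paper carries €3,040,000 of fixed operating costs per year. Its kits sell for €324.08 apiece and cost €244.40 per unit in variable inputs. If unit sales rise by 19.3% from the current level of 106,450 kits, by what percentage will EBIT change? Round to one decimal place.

Contribution at this volume is 106,450 × €79.68 = €8,481,936.00.
Subtracting fixed costs: EBIT = €8,481,936.00 − €3,040,000 = €5,441,936.00.
So DOL = total CM / EBIT = €8,481,936.00 / €5,441,936.00 = 1.5586.
Operating income changes by 1.5586 × +19.3% = +30.1%.

+30.1%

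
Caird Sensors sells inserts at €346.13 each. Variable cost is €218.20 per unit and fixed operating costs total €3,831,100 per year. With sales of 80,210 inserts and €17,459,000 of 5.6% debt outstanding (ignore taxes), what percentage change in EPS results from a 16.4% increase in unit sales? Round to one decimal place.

+30.9%

Total contribution margin = 80,210 × €127.93 = €10,261,265.30.
Subtracting fixed costs: EBIT = €10,261,265.30 − €3,831,100 = €6,430,165.30.
Interest = €977,704.00, so EBIT − I = €5,452,461.30.
DCL = total CM / (EBIT − I) = €10,261,265.30 / €5,452,461.30 = 1.8820.
EPS therefore changes by 1.8820 × (+16.4%) = +30.9%.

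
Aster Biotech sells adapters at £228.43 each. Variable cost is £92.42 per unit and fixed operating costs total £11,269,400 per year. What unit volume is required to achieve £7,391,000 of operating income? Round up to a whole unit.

Contribution margin per unit = £228.43 − £92.42 = £136.01.
Need Q such that Q × £136.01 − £11,269,400 = £7,391,000, i.e. Q = £18,660,400 / £136.01 = 137,198.74 → 137,199.

137,199 adapters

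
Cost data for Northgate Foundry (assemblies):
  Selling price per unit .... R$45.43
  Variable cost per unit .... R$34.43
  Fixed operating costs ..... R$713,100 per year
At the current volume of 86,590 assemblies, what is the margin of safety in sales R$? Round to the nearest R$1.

Contribution margin per unit = R$45.43 − R$34.43 = R$11.00. Break-even units = R$713,100 ÷ R$11.00 = 64,827.27; break-even revenue = 64,827.27 × R$45.43 = R$2,945,103.00.
Current sales = 86,590 × R$45.43 = R$3,933,783.70.
Margin of safety = R$3,933,783.70 − R$2,945,103.00 = R$988,681.

R$988,681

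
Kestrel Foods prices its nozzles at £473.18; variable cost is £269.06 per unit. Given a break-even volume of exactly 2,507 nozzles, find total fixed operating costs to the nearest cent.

Unit CM = price − variable cost = £473.18 − £269.06 = £204.12.
Since BE = FC / CM, FC = 2,507 × £204.12 = £511,728.84.

£511,728.84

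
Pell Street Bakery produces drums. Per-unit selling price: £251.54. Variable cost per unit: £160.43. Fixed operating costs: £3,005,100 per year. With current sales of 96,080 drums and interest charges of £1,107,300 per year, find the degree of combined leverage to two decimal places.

1.89

At 96,080 units, contribution = 96,080 × £91.11 = £8,753,848.80.
EBIT = £8,753,848.80 − £3,005,100 = £5,748,748.80. Interest = £1,107,300.00.
DOL = £8,753,848.80 ÷ £5,748,748.80 = 1.5227; DFL = £5,748,748.80 ÷ £4,641,448.80 = 1.2386.
Combined leverage = 1.5227 × 1.2386 = 1.8860.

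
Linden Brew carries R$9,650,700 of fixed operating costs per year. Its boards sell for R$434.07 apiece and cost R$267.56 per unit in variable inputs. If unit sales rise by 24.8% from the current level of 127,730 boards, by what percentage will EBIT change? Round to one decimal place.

+45.4%

Contribution at this volume is 127,730 × R$166.51 = R$21,268,322.30.
Subtracting fixed costs: EBIT = R$21,268,322.30 − R$9,650,700 = R$11,617,622.30.
Degree of operating leverage = R$21,268,322.30 / R$11,617,622.30 = 1.8307.
So EBIT moves 1.8307 × (+24.8%) = +45.4%.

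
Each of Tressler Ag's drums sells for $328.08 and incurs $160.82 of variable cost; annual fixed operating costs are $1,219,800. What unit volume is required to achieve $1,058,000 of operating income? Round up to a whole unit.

13,619 drums

Unit CM = price − variable cost = $328.08 − $160.82 = $167.26.
Need Q such that Q × $167.26 − $1,219,800 = $1,058,000, i.e. Q = $2,277,800 / $167.26 = 13,618.32 → 13,619.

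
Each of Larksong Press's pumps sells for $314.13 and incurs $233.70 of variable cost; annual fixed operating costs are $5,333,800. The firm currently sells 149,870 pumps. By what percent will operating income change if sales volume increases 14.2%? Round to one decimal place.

Total contribution margin = 149,870 × $80.43 = $12,054,044.10.
Operating income = contribution − fixed costs = $12,054,044.10 − $5,333,800 = $6,720,244.10.
So DOL = total CM / EBIT = $12,054,044.10 / $6,720,244.10 = 1.7937.
Operating income changes by 1.7937 × +14.2% = +25.5%.

+25.5%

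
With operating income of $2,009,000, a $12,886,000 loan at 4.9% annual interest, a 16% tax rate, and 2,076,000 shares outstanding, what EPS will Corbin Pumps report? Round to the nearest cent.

$0.56

Interest = $631,414.00, so EBT = $2,009,000 − $631,414.00 = $1,377,586.00.
After tax at 16%: net income = $1,377,586.00 × 0.84 = $1,157,172.24.
Per share: $1,157,172.24 / 2,076,000 shares = $0.56.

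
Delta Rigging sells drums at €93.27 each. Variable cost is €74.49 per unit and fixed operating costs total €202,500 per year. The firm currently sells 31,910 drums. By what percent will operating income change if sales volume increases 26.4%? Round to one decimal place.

+39.9%

Total contribution margin = 31,910 × €18.78 = €599,269.80.
Operating income = contribution − fixed costs = €599,269.80 − €202,500 = €396,769.80.
Degree of operating leverage = €599,269.80 / €396,769.80 = 1.5104.
Operating income changes by 1.5104 × +26.4% = +39.9%.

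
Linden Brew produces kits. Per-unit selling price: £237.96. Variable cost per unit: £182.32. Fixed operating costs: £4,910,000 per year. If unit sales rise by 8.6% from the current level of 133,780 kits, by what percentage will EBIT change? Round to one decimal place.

+25.3%

Total contribution margin = 133,780 × £55.64 = £7,443,519.20.
Operating income = contribution − fixed costs = £7,443,519.20 − £4,910,000 = £2,533,519.20.
So DOL = total CM / EBIT = £7,443,519.20 / £2,533,519.20 = 2.9380.
%ΔEBIT = DOL × %ΔSales = 2.9380 × +8.6% = +25.3%.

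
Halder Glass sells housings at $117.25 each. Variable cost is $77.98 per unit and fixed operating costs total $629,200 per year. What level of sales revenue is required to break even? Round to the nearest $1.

CM per unit = $117.25 − $77.98 = $39.27; CM ratio = $39.27 / $117.25 = 0.3349.
Break-even sales = FC ÷ CM ratio = $629,200 × $117.25 / $39.27 = $1,878,627.

$1,878,627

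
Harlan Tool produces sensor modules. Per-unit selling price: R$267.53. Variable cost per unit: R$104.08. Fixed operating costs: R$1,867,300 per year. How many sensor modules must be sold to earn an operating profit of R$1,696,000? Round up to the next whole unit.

Contribution margin per unit = R$267.53 − R$104.08 = R$163.45.
Need Q such that Q × R$163.45 − R$1,867,300 = R$1,696,000, i.e. Q = R$3,563,300 / R$163.45 = 21,800.55 → 21,801.

21,801 sensor modules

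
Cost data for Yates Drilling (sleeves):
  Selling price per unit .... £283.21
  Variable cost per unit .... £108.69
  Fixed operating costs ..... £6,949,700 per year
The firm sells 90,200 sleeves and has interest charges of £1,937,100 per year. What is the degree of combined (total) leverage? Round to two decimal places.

2.30

Total contribution margin = 90,200 × £174.52 = £15,741,704.00.
EBIT = £15,741,704.00 − £6,949,700 = £8,792,004.00. Interest = £1,937,100.00.
DOL = £15,741,704.00 ÷ £8,792,004.00 = 1.7905; DFL = £8,792,004.00 ÷ £6,854,904.00 = 1.2826.
DCL = DOL × DFL = 1.7905 × 1.2826 = 2.2965.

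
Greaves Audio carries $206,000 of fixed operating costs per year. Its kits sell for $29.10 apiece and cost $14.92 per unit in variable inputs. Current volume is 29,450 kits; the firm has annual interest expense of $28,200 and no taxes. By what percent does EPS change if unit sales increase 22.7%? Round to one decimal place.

+51.7%

At 29,450 units, contribution = 29,450 × $14.18 = $417,601.00.
Operating income = contribution − fixed costs = $417,601.00 − $206,000 = $211,601.00.
After interest of $28,200.00, pre-tax earnings = $183,401.00.
DCL = total CM / (EBIT − I) = $417,601.00 / $183,401.00 = 2.2770.
EPS therefore changes by 2.2770 × (+22.7%) = +51.7%.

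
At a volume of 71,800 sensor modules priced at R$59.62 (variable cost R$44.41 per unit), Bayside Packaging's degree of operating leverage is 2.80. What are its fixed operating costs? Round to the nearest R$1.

At 71,800 units, contribution = 71,800 × R$15.21 = R$1,092,078.00.
DOL = contribution / EBIT, so EBIT = R$1,092,078.00 / 2.80 = R$390,027.86.
Fixed costs = CM − EBIT = R$1,092,078.00 − R$390,027.86 = R$702,050.

R$702,050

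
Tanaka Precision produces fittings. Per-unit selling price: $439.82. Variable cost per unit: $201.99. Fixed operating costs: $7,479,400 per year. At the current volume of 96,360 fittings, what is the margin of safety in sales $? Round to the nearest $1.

$28,549,370

Each unit contributes $439.82 − $201.99 = $237.83. Break-even units = $7,479,400 ÷ $237.83 = 31,448.51; break-even revenue = 31,448.51 × $439.82 = $13,831,685.27.
Current sales = 96,360 × $439.82 = $42,381,055.20.
Margin of safety = $42,381,055.20 − $13,831,685.27 = $28,549,370.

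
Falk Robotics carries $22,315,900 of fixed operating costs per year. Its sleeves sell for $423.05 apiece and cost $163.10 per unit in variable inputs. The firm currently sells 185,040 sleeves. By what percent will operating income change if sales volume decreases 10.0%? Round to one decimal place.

-18.7%

Contribution at this volume is 185,040 × $259.95 = $48,101,148.00.
Subtracting fixed costs: EBIT = $48,101,148.00 − $22,315,900 = $25,785,248.00.
DOL = contribution ÷ EBIT = $48,101,148.00 ÷ $25,785,248.00 = 1.8655.
Operating income changes by 1.8655 × -10.0% = -18.7%.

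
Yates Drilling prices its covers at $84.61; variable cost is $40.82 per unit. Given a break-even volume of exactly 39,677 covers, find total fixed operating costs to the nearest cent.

Each unit contributes $84.61 − $40.82 = $43.79.
Since BE = FC / CM, FC = 39,677 × $43.79 = $1,737,455.83.

$1,737,455.83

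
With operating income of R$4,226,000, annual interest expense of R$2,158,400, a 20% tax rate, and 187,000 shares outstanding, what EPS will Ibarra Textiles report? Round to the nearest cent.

R$8.85

Pre-tax income = R$4,226,000 − R$2,158,400.00 = R$2,067,600.00.
After tax at 20%: net income = R$2,067,600.00 × 0.80 = R$1,654,080.00.
Per share: R$1,654,080.00 / 187,000 shares = R$8.85.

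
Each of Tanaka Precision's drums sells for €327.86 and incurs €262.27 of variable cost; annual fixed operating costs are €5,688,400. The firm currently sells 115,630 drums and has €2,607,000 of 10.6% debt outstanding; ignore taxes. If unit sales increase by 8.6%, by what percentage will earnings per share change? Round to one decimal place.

At 115,630 units, contribution = 115,630 × €65.59 = €7,584,171.70.
Operating income = contribution − fixed costs = €7,584,171.70 − €5,688,400 = €1,895,771.70.
After interest of €276,342.00, pre-tax earnings = €1,619,429.70.
DCL = total CM / (EBIT − I) = €7,584,171.70 / €1,619,429.70 = 4.6832.
%ΔEPS = DCL × %ΔSales = 4.6832 × +8.6% = +40.3%.

+40.3%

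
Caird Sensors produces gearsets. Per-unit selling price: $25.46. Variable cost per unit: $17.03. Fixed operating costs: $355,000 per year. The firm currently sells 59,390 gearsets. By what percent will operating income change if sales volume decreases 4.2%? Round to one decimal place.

-14.4%

Contribution at this volume is 59,390 × $8.43 = $500,657.70.
Operating income = contribution − fixed costs = $500,657.70 − $355,000 = $145,657.70.
Degree of operating leverage = $500,657.70 / $145,657.70 = 3.4372.
Operating income changes by 3.4372 × -4.2% = -14.4%.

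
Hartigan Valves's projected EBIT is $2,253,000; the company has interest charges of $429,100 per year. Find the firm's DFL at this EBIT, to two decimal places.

Interest = $429,100.00.
DFL = EBIT ÷ (EBIT − I) = $2,253,000 ÷ ($2,253,000 − $429,100.00) = $2,253,000 ÷ $1,823,900.00 = 1.2353.

1.24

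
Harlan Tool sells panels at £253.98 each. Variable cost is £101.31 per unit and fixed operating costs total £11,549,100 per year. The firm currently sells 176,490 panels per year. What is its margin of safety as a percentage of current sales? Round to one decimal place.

57.1%

Unit CM = price − variable cost = £253.98 − £101.31 = £152.67. Break-even units = £11,549,100 ÷ £152.67 = 75,647.47; break-even revenue = 75,647.47 × £253.98 = £19,212,945.69.
Current sales = 176,490 × £253.98 = £44,824,930.20.
Margin of safety = (£44,824,930.20 − £19,212,945.69) ÷ £44,824,930.20 = 57.1%.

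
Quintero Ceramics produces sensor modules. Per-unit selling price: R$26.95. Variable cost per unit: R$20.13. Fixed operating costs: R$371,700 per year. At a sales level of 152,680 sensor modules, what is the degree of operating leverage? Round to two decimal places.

Contribution at this volume is 152,680 × R$6.82 = R$1,041,277.60.
EBIT = R$1,041,277.60 − R$371,700 = R$669,577.60.
DOL = contribution ÷ EBIT = R$1,041,277.60 ÷ R$669,577.60 = 1.5551.

1.56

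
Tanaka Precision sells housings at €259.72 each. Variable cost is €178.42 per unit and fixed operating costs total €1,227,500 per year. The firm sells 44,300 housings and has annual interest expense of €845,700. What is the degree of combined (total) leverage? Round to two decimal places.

2.36

Contribution at this volume is 44,300 × €81.30 = €3,601,590.00.
Operating income = contribution − fixed costs = €3,601,590.00 − €1,227,500 = €2,374,090.00. Interest = €845,700.00.
DOL = €3,601,590.00 ÷ €2,374,090.00 = 1.5170; DFL = €2,374,090.00 ÷ €1,528,390.00 = 1.5533.
DCL = DOL × DFL = 1.5170 × 1.5533 = 2.3564.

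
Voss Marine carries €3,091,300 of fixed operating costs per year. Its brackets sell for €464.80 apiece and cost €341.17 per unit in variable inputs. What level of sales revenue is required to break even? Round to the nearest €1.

Contribution margin per unit = €464.80 − €341.17 = €123.63, a CM ratio of €123.63 ÷ €464.80 = 0.2660.
Break-even revenue = fixed costs × price ÷ CM = €3,091,300 × €464.80 ÷ €123.63 = €11,622,068.

€11,622,068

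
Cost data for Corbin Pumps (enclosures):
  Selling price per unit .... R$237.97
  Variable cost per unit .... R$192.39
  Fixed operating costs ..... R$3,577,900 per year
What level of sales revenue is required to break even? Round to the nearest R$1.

Contribution margin per unit = R$237.97 − R$192.39 = R$45.58, a CM ratio of R$45.58 ÷ R$237.97 = 0.1915.
Break-even revenue = fixed costs × price ÷ CM = R$3,577,900 × R$237.97 ÷ R$45.58 = R$18,679,966.

R$18,679,966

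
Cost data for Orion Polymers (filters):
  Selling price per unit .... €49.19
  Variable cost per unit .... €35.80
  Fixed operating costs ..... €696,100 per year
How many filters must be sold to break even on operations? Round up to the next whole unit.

51,987 filters

Contribution margin per unit = €49.19 − €35.80 = €13.39.
Break-even volume = fixed costs ÷ CM per unit = €696,100 ÷ €13.39 = 51,986.56, so 51,987 filters.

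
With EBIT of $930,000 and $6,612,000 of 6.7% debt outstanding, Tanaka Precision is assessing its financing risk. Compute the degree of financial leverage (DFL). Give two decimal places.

Annual interest charges come to $443,004.00.
DFL = EBIT ÷ (EBIT − I) = $930,000 ÷ ($930,000 − $443,004.00) = $930,000 ÷ $486,996.00 = 1.9097.

1.91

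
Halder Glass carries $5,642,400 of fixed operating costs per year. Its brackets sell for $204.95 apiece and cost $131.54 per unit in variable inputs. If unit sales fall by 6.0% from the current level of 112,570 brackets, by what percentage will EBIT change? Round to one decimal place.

-18.9%

Total contribution margin = 112,570 × $73.41 = $8,263,763.70.
EBIT = $8,263,763.70 − $5,642,400 = $2,621,363.70.
So DOL = total CM / EBIT = $8,263,763.70 / $2,621,363.70 = 3.1525.
Operating income changes by 3.1525 × -6.0% = -18.9%.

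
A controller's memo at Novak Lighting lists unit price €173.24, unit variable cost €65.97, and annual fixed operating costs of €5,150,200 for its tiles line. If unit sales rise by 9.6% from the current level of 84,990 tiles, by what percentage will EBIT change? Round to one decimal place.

+22.1%

At 84,990 units, contribution = 84,990 × €107.27 = €9,116,877.30.
Subtracting fixed costs: EBIT = €9,116,877.30 − €5,150,200 = €3,966,677.30.
Degree of operating leverage = €9,116,877.30 / €3,966,677.30 = 2.2984.
So EBIT moves 2.2984 × (+9.6%) = +22.1%.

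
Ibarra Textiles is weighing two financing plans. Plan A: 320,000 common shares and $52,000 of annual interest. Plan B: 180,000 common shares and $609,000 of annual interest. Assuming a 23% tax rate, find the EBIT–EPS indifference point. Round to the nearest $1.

At indifference, (EBIT − 52,000)(1 − t)/320,000 = (EBIT − 609,000)(1 − t)/180,000.
Cancelling (1 − t) and cross-multiplying: 180,000·(EBIT − 52,000) = 320,000·(EBIT − 609,000).
Solving, EBIT = (609,000·320,000 − 52,000·180,000) / (320,000 − 180,000) = 185,520,000,000 / 140,000 = 1,325,142.86.

$1,325,143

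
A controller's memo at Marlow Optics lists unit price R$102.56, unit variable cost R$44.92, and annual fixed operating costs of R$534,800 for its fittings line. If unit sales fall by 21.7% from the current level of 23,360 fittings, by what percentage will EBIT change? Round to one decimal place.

-36.0%

At 23,360 units, contribution = 23,360 × R$57.64 = R$1,346,470.40.
EBIT = R$1,346,470.40 − R$534,800 = R$811,670.40.
DOL = contribution ÷ EBIT = R$1,346,470.40 ÷ R$811,670.40 = 1.6589.
Operating income changes by 1.6589 × -21.7% = -36.0%.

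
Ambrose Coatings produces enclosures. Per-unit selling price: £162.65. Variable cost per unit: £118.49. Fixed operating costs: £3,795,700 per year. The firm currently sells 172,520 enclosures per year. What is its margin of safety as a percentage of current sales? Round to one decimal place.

Unit CM = price − variable cost = £162.65 − £118.49 = £44.16. Break-even units = £3,795,700 ÷ £44.16 = 85,953.35; break-even revenue = 85,953.35 × £162.65 = £13,980,312.61.
Actual sales revenue = 172,520 × £162.65 = £28,060,378.00.
Margin of safety = (£28,060,378.00 − £13,980,312.61) ÷ £28,060,378.00 = 50.2%.

50.2%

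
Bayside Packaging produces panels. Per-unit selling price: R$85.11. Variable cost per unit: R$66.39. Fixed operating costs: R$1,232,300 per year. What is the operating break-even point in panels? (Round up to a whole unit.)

Unit CM = price − variable cost = R$85.11 − R$66.39 = R$18.72.
Units to break even: R$1,232,300 ÷ R$18.72 = 65,827.99, rounded up to 65,828.

65,828 panels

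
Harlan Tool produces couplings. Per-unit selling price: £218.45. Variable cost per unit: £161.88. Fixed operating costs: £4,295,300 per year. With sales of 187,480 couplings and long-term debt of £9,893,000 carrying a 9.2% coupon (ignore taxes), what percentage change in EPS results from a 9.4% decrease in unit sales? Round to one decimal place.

Contribution at this volume is 187,480 × £56.57 = £10,605,743.60.
EBIT = £10,605,743.60 − £4,295,300 = £6,310,443.60.
After interest of £910,156.00, pre-tax earnings = £5,400,287.60.
DCL = total CM / (EBIT − I) = £10,605,743.60 / £5,400,287.60 = 1.9639.
%ΔEPS = DCL × %ΔSales = 1.9639 × -9.4% = -18.5%.

-18.5%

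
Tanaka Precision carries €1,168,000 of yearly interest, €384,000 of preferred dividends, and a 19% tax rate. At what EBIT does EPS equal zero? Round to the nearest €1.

Grossing the preferred dividend up to pre-tax terms: €384,000 / (1 − 0.19) = €474,074.07.
EPS = 0 when EBIT covers interest plus the pre-tax preferred burden: €1,168,000 + €474,074.07 = €1,642,074.07.

€1,642,074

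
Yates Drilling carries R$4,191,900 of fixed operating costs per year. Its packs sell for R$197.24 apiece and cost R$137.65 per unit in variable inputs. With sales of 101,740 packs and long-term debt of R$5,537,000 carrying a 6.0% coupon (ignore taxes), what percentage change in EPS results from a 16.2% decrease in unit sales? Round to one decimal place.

-63.8%

Total contribution margin = 101,740 × R$59.59 = R$6,062,686.60.
Operating income = contribution − fixed costs = R$6,062,686.60 − R$4,191,900 = R$1,870,786.60.
After interest of R$332,220.00, pre-tax earnings = R$1,538,566.60.
DCL = total CM / (EBIT − I) = R$6,062,686.60 / R$1,538,566.60 = 3.9405.
%ΔEPS = DCL × %ΔSales = 3.9405 × -16.2% = -63.8%.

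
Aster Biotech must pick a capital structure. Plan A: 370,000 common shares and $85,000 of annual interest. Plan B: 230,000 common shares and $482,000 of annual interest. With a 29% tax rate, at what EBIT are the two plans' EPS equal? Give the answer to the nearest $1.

$1,134,214

At indifference, (EBIT − 85,000)(1 − t)/370,000 = (EBIT − 482,000)(1 − t)/230,000.
The (1 − t) factor cancels: (EBIT − 85,000) × 230,000 = (EBIT − 482,000) × 370,000.
EBIT × (370,000 − 230,000) = 482,000 × 370,000 − 85,000 × 230,000 = 158,790,000,000, so EBIT = 158,790,000,000 ÷ 140,000 = 1,134,214.29.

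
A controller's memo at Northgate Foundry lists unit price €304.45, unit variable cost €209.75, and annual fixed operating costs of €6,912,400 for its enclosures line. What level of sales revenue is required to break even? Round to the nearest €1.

€22,222,600

Contribution margin per unit = €304.45 − €209.75 = €94.70, a CM ratio of €94.70 ÷ €304.45 = 0.3111.
Break-even revenue = fixed costs × price ÷ CM = €6,912,400 × €304.45 ÷ €94.70 = €22,222,600.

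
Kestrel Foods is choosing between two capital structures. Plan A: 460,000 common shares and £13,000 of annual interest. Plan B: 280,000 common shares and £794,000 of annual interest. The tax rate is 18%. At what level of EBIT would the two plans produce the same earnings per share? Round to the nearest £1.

£2,008,889

Set EPS_A = EPS_B: (EBIT − £13,000)(1 − 0.18) ÷ 460,000 = (EBIT − £794,000)(1 − 0.18) ÷ 280,000.
The (1 − t) factor cancels: (EBIT − 13,000) × 280,000 = (EBIT − 794,000) × 460,000.
Solving, EBIT = (794,000·460,000 − 13,000·280,000) / (460,000 − 280,000) = 361,600,000,000 / 180,000 = 2,008,888.89.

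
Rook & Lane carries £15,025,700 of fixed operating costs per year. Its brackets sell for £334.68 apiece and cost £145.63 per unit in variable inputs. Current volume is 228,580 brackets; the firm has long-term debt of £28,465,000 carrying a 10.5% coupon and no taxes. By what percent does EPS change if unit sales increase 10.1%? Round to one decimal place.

+17.3%

Contribution at this volume is 228,580 × £189.05 = £43,213,049.00.
EBIT = £43,213,049.00 − £15,025,700 = £28,187,349.00.
After interest of £2,988,825.00, pre-tax earnings = £25,198,524.00.
DCL = total CM / (EBIT − I) = £43,213,049.00 / £25,198,524.00 = 1.7149.
EPS therefore changes by 1.7149 × (+10.1%) = +17.3%.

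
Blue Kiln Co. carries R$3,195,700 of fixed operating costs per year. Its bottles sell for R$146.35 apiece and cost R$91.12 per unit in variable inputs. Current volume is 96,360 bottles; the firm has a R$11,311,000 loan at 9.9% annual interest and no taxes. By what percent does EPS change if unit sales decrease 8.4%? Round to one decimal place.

At 96,360 units, contribution = 96,360 × R$55.23 = R$5,321,962.80.
EBIT = R$5,321,962.80 − R$3,195,700 = R$2,126,262.80.
Interest = R$1,119,789.00, so EBIT − I = R$1,006,473.80.
Degree of combined leverage = contribution ÷ (EBIT − I) = R$5,321,962.80 ÷ R$1,006,473.80 = 5.2877.
%ΔEPS = DCL × %ΔSales = 5.2877 × -8.4% = -44.4%.

-44.4%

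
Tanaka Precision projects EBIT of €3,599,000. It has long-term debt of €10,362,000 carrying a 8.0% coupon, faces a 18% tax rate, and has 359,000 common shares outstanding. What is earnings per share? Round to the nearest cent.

€6.33

Interest = €828,960.00, so EBT = €3,599,000 − €828,960.00 = €2,770,040.00.
After tax at 18%: net income = €2,770,040.00 × 0.82 = €2,271,432.80.
Per share: €2,271,432.80 / 359,000 shares = €6.33.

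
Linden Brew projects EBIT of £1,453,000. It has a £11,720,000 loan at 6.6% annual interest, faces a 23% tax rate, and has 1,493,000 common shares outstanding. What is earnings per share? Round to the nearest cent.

£0.35

Pre-tax income = £1,453,000 − £773,520.00 = £679,480.00.
After tax at 23%: net income = £679,480.00 × 0.77 = £523,199.60.
Per share: £523,199.60 / 1,493,000 shares = £0.35.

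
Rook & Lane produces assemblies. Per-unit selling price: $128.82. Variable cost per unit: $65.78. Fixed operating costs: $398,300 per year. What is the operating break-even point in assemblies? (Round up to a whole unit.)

6,319 assemblies

Each unit contributes $128.82 − $65.78 = $63.04.
Break-even Q = $398,300 / $63.04 = 6,318.21 → 6,319 assemblies.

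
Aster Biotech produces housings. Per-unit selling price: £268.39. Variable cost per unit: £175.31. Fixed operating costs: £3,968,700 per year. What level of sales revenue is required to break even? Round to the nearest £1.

CM per unit = £268.39 − £175.31 = £93.08; CM ratio = £93.08 / £268.39 = 0.3468.
Break-even sales = FC ÷ CM ratio = £3,968,700 × £268.39 / £93.08 = £11,443,483.

£11,443,483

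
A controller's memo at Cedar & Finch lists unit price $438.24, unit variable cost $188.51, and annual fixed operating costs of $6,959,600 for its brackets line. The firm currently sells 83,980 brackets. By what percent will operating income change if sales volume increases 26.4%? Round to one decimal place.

At 83,980 units, contribution = 83,980 × $249.73 = $20,972,325.40.
Subtracting fixed costs: EBIT = $20,972,325.40 − $6,959,600 = $14,012,725.40.
DOL = contribution ÷ EBIT = $20,972,325.40 ÷ $14,012,725.40 = 1.4967.
%ΔEBIT = DOL × %ΔSales = 1.4967 × +26.4% = +39.5%.

+39.5%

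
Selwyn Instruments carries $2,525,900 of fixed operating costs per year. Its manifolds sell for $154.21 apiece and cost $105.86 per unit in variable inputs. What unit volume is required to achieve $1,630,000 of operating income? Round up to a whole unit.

85,955 manifolds

Contribution margin per unit = $154.21 − $105.86 = $48.35.
Units = (FC + target) / CM = ($2,525,900 + $1,630,000) / $48.35 = 85,954.50, so 85,955 manifolds.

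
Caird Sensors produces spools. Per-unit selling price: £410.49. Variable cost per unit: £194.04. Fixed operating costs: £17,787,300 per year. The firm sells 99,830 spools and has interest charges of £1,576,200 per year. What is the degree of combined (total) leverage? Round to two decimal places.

At 99,830 units, contribution = 99,830 × £216.45 = £21,608,203.50.
Subtracting fixed costs: EBIT = £21,608,203.50 − £17,787,300 = £3,820,903.50. Interest = £1,576,200.00, so EBIT − I = £2,244,703.50.
Degree of total leverage = total CM / (EBIT − interest) = £21,608,203.50 / £2,244,703.50 = 9.6263.

9.63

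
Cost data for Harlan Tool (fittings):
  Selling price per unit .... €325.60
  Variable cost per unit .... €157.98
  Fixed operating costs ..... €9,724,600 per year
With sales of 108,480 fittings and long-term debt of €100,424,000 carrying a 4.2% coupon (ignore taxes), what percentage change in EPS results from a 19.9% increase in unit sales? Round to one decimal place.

+85.3%

Contribution at this volume is 108,480 × €167.62 = €18,183,417.60.
Subtracting fixed costs: EBIT = €18,183,417.60 − €9,724,600 = €8,458,817.60.
After interest of €4,217,808.00, pre-tax earnings = €4,241,009.60.
DCL = total CM / (EBIT − I) = €18,183,417.60 / €4,241,009.60 = 4.2875.
EPS therefore changes by 4.2875 × (+19.9%) = +85.3%.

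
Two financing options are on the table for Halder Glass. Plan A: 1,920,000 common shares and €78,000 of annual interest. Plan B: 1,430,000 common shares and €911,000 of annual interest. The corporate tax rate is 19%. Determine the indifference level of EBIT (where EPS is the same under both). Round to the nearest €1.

At indifference, (EBIT − 78,000)(1 − t)/1,920,000 = (EBIT − 911,000)(1 − t)/1,430,000.
Cancelling (1 − t) and cross-multiplying: 1,430,000·(EBIT − 78,000) = 1,920,000·(EBIT − 911,000).
Solving, EBIT = (911,000·1,920,000 − 78,000·1,430,000) / (1,920,000 − 1,430,000) = 1,637,580,000,000 / 490,000 = 3,342,000.00.

€3,342,000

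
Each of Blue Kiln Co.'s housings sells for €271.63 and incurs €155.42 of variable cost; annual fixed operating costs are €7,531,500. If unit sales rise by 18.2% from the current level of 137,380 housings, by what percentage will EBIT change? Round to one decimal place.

+34.5%

Total contribution margin = 137,380 × €116.21 = €15,964,929.80.
Operating income = contribution − fixed costs = €15,964,929.80 − €7,531,500 = €8,433,429.80.
Degree of operating leverage = €15,964,929.80 / €8,433,429.80 = 1.8931.
Operating income changes by 1.8931 × +18.2% = +34.5%.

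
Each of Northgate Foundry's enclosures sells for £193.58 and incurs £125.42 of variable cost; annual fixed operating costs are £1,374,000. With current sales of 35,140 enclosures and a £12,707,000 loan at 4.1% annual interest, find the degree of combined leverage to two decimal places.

4.79

Contribution at this volume is 35,140 × £68.16 = £2,395,142.40.
EBIT = £2,395,142.40 − £1,374,000 = £1,021,142.40. Interest = £520,987.00, so EBIT − I = £500,155.40.
Degree of total leverage = total CM / (EBIT − interest) = £2,395,142.40 / £500,155.40 = 4.7888.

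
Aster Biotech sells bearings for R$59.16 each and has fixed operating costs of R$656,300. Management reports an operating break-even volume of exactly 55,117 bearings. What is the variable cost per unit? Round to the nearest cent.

Contribution per unit must be FC / Q = R$656,300 / 55,117 = R$11.9074.
Hence VC = price − CM = R$59.16 − R$11.9074 = R$47.25.

R$47.25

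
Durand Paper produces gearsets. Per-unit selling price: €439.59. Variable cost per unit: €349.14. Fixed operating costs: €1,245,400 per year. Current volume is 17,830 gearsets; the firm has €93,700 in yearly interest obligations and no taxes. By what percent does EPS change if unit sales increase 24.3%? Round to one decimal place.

+143.2%

At 17,830 units, contribution = 17,830 × €90.45 = €1,612,723.50.
Operating income = contribution − fixed costs = €1,612,723.50 − €1,245,400 = €367,323.50.
Interest = €93,700.00, so EBIT − I = €273,623.50.
DCL = total CM / (EBIT − I) = €1,612,723.50 / €273,623.50 = 5.8940.
EPS therefore changes by 5.8940 × (+24.3%) = +143.2%.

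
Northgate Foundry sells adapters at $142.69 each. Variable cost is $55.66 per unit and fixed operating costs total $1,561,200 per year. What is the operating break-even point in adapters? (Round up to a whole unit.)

Contribution margin per unit = $142.69 − $55.66 = $87.03.
Break-even Q = $1,561,200 / $87.03 = 17,938.64 → 17,939 adapters.

17,939 adapters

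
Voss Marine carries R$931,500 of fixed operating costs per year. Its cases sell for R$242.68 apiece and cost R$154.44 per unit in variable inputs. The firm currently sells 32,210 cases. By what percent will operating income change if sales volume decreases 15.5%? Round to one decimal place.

-23.1%

Contribution at this volume is 32,210 × R$88.24 = R$2,842,210.40.
Operating income = contribution − fixed costs = R$2,842,210.40 − R$931,500 = R$1,910,710.40.
So DOL = total CM / EBIT = R$2,842,210.40 / R$1,910,710.40 = 1.4875.
Operating income changes by 1.4875 × -15.5% = -23.1%.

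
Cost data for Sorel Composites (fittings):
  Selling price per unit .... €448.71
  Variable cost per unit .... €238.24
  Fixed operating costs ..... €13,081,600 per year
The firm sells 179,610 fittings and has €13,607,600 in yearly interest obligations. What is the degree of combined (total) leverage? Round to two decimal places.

At 179,610 units, contribution = 179,610 × €210.47 = €37,802,516.70.
EBIT = €37,802,516.70 − €13,081,600 = €24,720,916.70. Interest = €13,607,600.00.
DOL = €37,802,516.70 ÷ €24,720,916.70 = 1.5292; DFL = €24,720,916.70 ÷ €11,113,316.70 = 2.2244.
DCL = DOL × DFL = 1.5292 × 2.2244 = 3.4016.

3.40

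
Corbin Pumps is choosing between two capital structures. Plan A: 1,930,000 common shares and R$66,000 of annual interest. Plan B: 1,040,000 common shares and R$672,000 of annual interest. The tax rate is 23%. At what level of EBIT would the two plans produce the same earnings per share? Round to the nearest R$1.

R$1,380,135

At indifference, (EBIT − 66,000)(1 − t)/1,930,000 = (EBIT − 672,000)(1 − t)/1,040,000.
Cancelling (1 − t) and cross-multiplying: 1,040,000·(EBIT − 66,000) = 1,930,000·(EBIT − 672,000).
EBIT × (1,930,000 − 1,040,000) = 672,000 × 1,930,000 − 66,000 × 1,040,000 = 1,228,320,000,000, so EBIT = 1,228,320,000,000 ÷ 890,000 = 1,380,134.83.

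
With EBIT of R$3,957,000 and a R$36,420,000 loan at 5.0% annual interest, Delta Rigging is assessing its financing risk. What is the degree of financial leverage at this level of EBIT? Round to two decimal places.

Interest = R$1,821,000.00.
Degree of financial leverage = EBIT / (EBIT − interest) = R$3,957,000 / R$2,136,000.00 = 1.8525.

1.85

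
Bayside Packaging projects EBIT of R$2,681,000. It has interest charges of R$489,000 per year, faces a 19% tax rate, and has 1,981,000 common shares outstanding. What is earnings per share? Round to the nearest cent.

Interest = R$489,000.00, so EBT = R$2,681,000 − R$489,000.00 = R$2,192,000.00.
After tax at 19%: net income = R$2,192,000.00 × 0.81 = R$1,775,520.00.
Per share: R$1,775,520.00 / 1,981,000 shares = R$0.90.

R$0.90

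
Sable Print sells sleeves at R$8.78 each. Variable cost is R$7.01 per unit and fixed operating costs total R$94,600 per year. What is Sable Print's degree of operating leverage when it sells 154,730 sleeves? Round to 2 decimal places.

1.53

Total contribution margin = 154,730 × R$1.77 = R$273,872.10.
Subtracting fixed costs: EBIT = R$273,872.10 − R$94,600 = R$179,272.10.
DOL = contribution ÷ EBIT = R$273,872.10 ÷ R$179,272.10 = 1.5277.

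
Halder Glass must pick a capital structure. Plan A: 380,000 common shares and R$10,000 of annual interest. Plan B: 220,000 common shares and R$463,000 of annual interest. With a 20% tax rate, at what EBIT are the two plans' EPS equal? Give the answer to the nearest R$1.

Set EPS_A = EPS_B: (EBIT − R$10,000)(1 − 0.20) ÷ 380,000 = (EBIT − R$463,000)(1 − 0.20) ÷ 220,000.
Cancelling (1 − t) and cross-multiplying: 220,000·(EBIT − 10,000) = 380,000·(EBIT − 463,000).
EBIT × (380,000 − 220,000) = 463,000 × 380,000 − 10,000 × 220,000 = 173,740,000,000, so EBIT = 173,740,000,000 ÷ 160,000 = 1,085,875.00.

R$1,085,875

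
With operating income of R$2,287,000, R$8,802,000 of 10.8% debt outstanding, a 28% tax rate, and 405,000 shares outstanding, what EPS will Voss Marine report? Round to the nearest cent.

Interest = R$950,616.00, so EBT = R$2,287,000 − R$950,616.00 = R$1,336,384.00.
After tax at 28%: net income = R$1,336,384.00 × 0.72 = R$962,196.48.
Per share: R$962,196.48 / 405,000 shares = R$2.38.

R$2.38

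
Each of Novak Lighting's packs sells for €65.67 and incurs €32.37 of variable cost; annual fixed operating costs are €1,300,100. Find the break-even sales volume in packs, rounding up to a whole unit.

Each unit contributes €65.67 − €32.37 = €33.30.
Break-even volume = fixed costs ÷ CM per unit = €1,300,100 ÷ €33.30 = 39,042.04, so 39,043 packs.

39,043 packs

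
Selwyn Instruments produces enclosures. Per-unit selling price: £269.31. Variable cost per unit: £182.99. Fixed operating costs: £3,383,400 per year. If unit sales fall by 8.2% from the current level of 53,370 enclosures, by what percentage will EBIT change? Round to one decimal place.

At 53,370 units, contribution = 53,370 × £86.32 = £4,606,898.40.
Subtracting fixed costs: EBIT = £4,606,898.40 − £3,383,400 = £1,223,498.40.
So DOL = total CM / EBIT = £4,606,898.40 / £1,223,498.40 = 3.7653.
Operating income changes by 3.7653 × -8.2% = -30.9%.

-30.9%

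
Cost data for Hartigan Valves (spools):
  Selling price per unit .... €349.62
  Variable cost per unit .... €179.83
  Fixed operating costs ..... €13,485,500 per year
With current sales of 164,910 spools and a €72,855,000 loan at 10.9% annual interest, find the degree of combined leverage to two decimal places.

At 164,910 units, contribution = 164,910 × €169.79 = €28,000,068.90.
EBIT = €28,000,068.90 − €13,485,500 = €14,514,568.90. Interest = €7,941,195.00, so EBIT − I = €6,573,373.90.
Degree of total leverage = total CM / (EBIT − interest) = €28,000,068.90 / €6,573,373.90 = 4.2596.

4.26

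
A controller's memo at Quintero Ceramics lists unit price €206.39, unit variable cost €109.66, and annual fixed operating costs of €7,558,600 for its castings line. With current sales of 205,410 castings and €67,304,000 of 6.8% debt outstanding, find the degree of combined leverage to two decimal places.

At 205,410 units, contribution = 205,410 × €96.73 = €19,869,309.30.
Operating income = contribution − fixed costs = €19,869,309.30 − €7,558,600 = €12,310,709.30. Interest = €4,576,672.00, so EBIT − I = €7,734,037.30.
DCL = contribution ÷ (EBIT − I) = €19,869,309.30 ÷ €7,734,037.30 = 2.5691.

2.57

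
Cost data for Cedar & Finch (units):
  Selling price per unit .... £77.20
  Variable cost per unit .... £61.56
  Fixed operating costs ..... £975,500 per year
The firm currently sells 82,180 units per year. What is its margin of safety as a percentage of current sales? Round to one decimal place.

Each unit contributes £77.20 − £61.56 = £15.64. Break-even units = £975,500 ÷ £15.64 = 62,372.12; break-even revenue = 62,372.12 × £77.20 = £4,815,127.88.
Actual sales revenue = 82,180 × £77.20 = £6,344,296.00.
Margin of safety = (£6,344,296.00 − £4,815,127.88) ÷ £6,344,296.00 = 24.1%.

24.1%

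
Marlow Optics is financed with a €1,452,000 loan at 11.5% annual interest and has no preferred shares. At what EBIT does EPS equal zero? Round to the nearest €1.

€166,980

Annual interest = 11.5% × €1,452,000 = €166,980.00.
Without preferred stock the financial break-even is simply EBIT = interest = €166,980.00.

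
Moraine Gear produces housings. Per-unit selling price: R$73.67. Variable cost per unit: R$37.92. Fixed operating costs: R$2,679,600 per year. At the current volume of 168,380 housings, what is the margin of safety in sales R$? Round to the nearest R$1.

Unit CM = price − variable cost = R$73.67 − R$37.92 = R$35.75. Break-even units = R$2,679,600 ÷ R$35.75 = 74,953.85; break-even revenue = 74,953.85 × R$73.67 = R$5,521,849.85.
Actual sales revenue = 168,380 × R$73.67 = R$12,404,554.60.
Margin of safety = R$12,404,554.60 − R$5,521,849.85 = R$6,882,705.

R$6,882,705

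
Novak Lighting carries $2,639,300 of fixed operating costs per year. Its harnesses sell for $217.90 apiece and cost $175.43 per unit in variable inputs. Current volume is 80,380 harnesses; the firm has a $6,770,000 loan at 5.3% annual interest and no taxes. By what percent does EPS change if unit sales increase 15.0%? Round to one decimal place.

+123.2%

At 80,380 units, contribution = 80,380 × $42.47 = $3,413,738.60.
Operating income = contribution − fixed costs = $3,413,738.60 − $2,639,300 = $774,438.60.
After interest of $358,810.00, pre-tax earnings = $415,628.60.
DCL = total CM / (EBIT − I) = $3,413,738.60 / $415,628.60 = 8.2134.
%ΔEPS = DCL × %ΔSales = 8.2134 × +15.0% = +123.2%.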